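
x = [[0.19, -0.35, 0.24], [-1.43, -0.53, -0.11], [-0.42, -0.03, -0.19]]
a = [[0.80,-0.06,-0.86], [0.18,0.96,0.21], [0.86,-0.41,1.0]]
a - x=[[0.61, 0.29, -1.1], [1.61, 1.49, 0.32], [1.28, -0.38, 1.19]]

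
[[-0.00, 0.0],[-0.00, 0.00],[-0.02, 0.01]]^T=[[-0.00, -0.00, -0.02], [0.0, 0.00, 0.01]]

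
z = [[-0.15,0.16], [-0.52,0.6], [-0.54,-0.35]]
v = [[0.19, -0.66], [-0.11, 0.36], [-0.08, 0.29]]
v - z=[[0.34,-0.82], [0.41,-0.24], [0.46,0.64]]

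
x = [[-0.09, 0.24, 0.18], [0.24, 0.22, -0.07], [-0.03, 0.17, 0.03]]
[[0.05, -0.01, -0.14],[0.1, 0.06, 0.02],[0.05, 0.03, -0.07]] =x@[[0.04,-0.06,0.38], [0.36,0.23,-0.34], [-0.18,-0.37,-0.12]]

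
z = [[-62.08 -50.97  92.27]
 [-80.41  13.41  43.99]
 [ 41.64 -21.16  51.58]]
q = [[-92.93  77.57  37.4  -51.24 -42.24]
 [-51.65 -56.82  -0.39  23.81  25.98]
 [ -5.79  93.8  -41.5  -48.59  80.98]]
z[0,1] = -50.97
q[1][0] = -51.65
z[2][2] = 51.58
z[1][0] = -80.41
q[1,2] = -0.39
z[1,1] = 13.41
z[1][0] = -80.41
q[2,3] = -48.59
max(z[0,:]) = 92.27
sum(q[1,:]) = -59.06999999999999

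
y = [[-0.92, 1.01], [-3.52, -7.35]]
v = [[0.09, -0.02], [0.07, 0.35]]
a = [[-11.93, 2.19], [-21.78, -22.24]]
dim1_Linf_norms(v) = [0.09, 0.35]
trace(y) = -8.27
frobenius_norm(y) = 8.26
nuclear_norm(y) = 9.43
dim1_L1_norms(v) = [0.11, 0.42]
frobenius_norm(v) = 0.37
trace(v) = 0.44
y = a @ v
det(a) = 313.02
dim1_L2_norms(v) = [0.09, 0.36]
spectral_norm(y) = 8.17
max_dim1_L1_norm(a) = 44.02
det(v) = 0.03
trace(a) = -34.17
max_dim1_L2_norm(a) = 31.13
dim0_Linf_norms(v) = [0.09, 0.35]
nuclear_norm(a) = 41.74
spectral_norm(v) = 0.36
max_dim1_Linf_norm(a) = 22.24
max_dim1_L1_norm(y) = 10.87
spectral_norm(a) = 31.94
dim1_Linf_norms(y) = [1.01, 7.35]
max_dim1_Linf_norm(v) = 0.35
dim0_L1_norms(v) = [0.16, 0.37]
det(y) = 10.32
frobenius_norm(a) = 33.41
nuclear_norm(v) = 0.45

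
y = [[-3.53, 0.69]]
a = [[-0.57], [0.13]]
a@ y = [[2.01, -0.39], [-0.46, 0.09]]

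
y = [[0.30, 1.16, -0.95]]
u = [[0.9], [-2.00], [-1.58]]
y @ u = [[-0.55]]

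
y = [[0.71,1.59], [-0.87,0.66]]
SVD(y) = [[0.98, 0.22], [0.22, -0.98]] @ diag([1.7687466228457798, 1.047012599815135]) @ [[0.28, 0.96], [0.96, -0.28]]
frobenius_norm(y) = 2.06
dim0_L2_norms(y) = [1.12, 1.72]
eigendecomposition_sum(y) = [[(0.36+0.58j),0.80-0.46j], [(-0.44+0.25j),(0.33+0.6j)]] + [[0.36-0.58j, 0.80+0.46j], [(-0.44-0.25j), (0.33-0.6j)]]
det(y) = 1.85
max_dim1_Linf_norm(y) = 1.59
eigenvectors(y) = [[(0.8+0j), 0.80-0.00j],[(-0.01+0.59j), (-0.01-0.59j)]]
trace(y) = 1.37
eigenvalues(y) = [(0.68+1.18j), (0.68-1.18j)]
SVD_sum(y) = [[0.49, 1.65],[0.11, 0.37]] + [[0.22, -0.06], [-0.98, 0.29]]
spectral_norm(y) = 1.77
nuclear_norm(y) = 2.82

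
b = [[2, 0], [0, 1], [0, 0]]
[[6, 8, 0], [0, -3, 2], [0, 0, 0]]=b@ [[3, 4, 0], [0, -3, 2]]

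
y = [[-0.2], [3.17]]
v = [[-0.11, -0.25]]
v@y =[[-0.77]]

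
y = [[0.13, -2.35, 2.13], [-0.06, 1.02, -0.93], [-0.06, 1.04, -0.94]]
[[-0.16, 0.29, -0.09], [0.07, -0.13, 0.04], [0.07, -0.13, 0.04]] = y@[[0.03, 0.04, -0.11], [0.07, -0.03, 0.04], [-0.00, 0.1, 0.01]]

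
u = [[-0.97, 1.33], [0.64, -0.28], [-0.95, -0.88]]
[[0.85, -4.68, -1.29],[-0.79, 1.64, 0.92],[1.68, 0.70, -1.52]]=u@[[-1.41, 1.51, 1.49], [-0.39, -2.42, 0.12]]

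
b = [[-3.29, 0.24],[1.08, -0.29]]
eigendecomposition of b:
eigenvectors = [[-0.94, -0.08],[0.33, -1.00]]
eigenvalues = [-3.37, -0.21]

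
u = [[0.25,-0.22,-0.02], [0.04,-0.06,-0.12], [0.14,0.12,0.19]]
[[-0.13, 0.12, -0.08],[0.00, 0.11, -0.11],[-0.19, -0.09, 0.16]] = u @ [[-0.86, 0.43, -0.08], [-0.39, 0.02, 0.19], [-0.13, -0.81, 0.8]]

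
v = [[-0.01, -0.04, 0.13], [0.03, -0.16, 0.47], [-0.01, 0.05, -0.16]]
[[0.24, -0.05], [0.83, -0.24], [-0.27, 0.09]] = v @ [[-0.83, -1.08],[-1.88, -1.1],[1.18, -0.81]]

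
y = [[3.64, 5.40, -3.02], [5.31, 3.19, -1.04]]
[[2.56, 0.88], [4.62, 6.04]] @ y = [[13.99,16.63,-8.65], [48.89,44.22,-20.23]]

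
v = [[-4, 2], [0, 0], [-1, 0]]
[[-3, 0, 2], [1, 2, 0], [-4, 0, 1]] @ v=[[10, -6], [-4, 2], [15, -8]]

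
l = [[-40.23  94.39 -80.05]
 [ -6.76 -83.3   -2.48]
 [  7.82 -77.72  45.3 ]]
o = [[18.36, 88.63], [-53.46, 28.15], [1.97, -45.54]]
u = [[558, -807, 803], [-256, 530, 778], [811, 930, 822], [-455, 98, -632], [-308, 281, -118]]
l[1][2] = -2.48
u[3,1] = 98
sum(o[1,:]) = -25.310000000000002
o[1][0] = -53.46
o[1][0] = -53.46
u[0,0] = 558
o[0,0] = 18.36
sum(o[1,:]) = -25.310000000000002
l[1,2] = -2.48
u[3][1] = 98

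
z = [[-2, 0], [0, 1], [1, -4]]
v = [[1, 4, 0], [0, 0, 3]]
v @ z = [[-2, 4], [3, -12]]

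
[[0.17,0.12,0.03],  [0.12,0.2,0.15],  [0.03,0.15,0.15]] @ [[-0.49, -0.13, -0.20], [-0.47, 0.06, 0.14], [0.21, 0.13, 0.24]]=[[-0.13,-0.01,-0.01], [-0.12,0.02,0.04], [-0.05,0.02,0.05]]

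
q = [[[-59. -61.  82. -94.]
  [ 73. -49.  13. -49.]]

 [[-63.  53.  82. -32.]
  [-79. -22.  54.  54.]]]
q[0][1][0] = 73.0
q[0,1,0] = 73.0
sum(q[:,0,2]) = 164.0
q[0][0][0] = -59.0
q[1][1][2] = 54.0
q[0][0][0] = -59.0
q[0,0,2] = 82.0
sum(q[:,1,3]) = 5.0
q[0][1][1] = -49.0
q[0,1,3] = -49.0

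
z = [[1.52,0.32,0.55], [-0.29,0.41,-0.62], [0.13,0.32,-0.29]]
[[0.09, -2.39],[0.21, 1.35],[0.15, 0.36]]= z @ [[-0.06, -1.44],[0.52, 0.91],[0.03, -0.90]]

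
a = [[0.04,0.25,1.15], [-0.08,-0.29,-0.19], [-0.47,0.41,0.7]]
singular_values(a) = [1.46, 0.46, 0.25]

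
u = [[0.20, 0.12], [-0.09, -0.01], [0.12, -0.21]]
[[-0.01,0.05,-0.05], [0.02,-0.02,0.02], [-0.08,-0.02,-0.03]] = u @[[-0.2, 0.15, -0.25], [0.26, 0.16, 0.01]]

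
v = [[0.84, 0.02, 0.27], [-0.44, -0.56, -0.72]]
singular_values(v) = [1.22, 0.56]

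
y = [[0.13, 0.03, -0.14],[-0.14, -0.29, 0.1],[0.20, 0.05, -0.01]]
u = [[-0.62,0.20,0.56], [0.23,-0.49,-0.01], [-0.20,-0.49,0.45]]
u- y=[[-0.75, 0.17, 0.7],[0.37, -0.2, -0.11],[-0.40, -0.54, 0.46]]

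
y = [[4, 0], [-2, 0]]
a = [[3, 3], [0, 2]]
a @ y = [[6, 0], [-4, 0]]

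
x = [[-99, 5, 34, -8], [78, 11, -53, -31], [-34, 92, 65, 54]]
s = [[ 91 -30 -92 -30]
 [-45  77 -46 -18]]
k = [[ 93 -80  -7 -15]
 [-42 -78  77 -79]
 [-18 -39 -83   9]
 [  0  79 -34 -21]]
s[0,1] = -30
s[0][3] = -30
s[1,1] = 77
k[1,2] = 77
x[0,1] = 5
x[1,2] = -53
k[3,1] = 79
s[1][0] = -45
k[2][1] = -39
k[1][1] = -78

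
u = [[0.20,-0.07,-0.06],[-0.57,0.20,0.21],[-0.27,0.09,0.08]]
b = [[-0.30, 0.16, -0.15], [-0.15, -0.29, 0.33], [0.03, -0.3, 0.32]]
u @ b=[[-0.05, 0.07, -0.07], [0.15, -0.21, 0.22], [0.07, -0.09, 0.10]]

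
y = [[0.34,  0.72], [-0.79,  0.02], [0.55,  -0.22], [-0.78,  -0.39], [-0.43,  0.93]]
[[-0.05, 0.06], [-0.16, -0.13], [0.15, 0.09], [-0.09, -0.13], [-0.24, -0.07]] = y@ [[0.20, 0.17],  [-0.17, 0.00]]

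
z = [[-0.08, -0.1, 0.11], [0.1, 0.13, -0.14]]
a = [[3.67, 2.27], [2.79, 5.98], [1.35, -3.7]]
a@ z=[[-0.07, -0.07, 0.09], [0.37, 0.50, -0.53], [-0.48, -0.62, 0.67]]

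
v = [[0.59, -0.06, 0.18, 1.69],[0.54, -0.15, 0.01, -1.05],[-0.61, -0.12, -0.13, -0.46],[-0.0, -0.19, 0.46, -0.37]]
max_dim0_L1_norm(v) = 3.57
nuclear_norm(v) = 3.74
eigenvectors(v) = [[(-0.71+0j), (-0.71-0j), (0.38+0j), (0.12+0j)], [-0.06+0.46j, (-0.06-0.46j), (-0.86+0j), -0.91+0.00j], [(0.35-0.3j), (0.35+0.3j), (-0.04+0j), -0.39+0.00j], [-0.01-0.25j, -0.01+0.25j, -0.34+0.00j, (-0.06+0j)]]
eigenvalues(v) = [(0.51+0.72j), (0.51-0.72j), (-0.8+0j), (-0.28+0j)]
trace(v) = -0.06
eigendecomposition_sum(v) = [[(0.37+0.21j), -0.08+0.15j, (0.22-0.27j), (0.59-0.12j)], [0.17-0.22j, 0.09+0.07j, -0.16-0.17j, (-0.02-0.4j)], [-0.27+0.05j, -0.02-0.11j, 0.23j, -0.25+0.31j], [(-0.07+0.13j), (-0.05-0.03j), (0.1+0.08j), 0.05+0.21j]] + [[(0.37-0.21j), -0.08-0.15j, 0.22+0.27j, (0.59+0.12j)], [0.17+0.22j, (0.09-0.07j), -0.16+0.17j, -0.02+0.40j], [(-0.27-0.05j), (-0.02+0.11j), 0.00-0.23j, (-0.25-0.31j)], [-0.07-0.13j, -0.05+0.03j, 0.10-0.08j, 0.05-0.21j]] + [[-0.17-0.00j, 0.08+0.00j, -0.32-0.00j, (0.53-0j)], [(0.39+0j), -0.18-0.00j, 0.73+0.00j, -1.22+0.00j], [(0.02+0j), -0.01-0.00j, (0.03+0j), (-0.06+0j)], [(0.15+0j), (-0.07-0j), (0.29+0j), -0.48+0.00j]] + [[(0.03-0j), (0.02-0j), 0.06+0.00j, -0.03-0.00j],[-0.19+0.00j, -0.15+0.00j, (-0.41-0j), 0.21+0.00j],[-0.08+0.00j, -0.06+0.00j, (-0.17-0j), 0.09+0.00j],[-0.01+0.00j, -0.01+0.00j, (-0.02-0j), (0.01+0j)]]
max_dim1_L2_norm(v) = 1.8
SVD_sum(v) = [[0.36, 0.07, 0.09, 1.74], [-0.19, -0.03, -0.05, -0.90], [-0.12, -0.02, -0.03, -0.57], [-0.07, -0.01, -0.02, -0.34]] + [[0.25, -0.03, 0.06, -0.05], [0.70, -0.09, 0.17, -0.15], [-0.47, 0.06, -0.12, 0.1], [0.19, -0.02, 0.05, -0.04]] + [[-0.02,-0.02,0.06,0.00], [0.03,0.04,-0.09,-0.00], [-0.02,-0.03,0.07,0.0], [-0.12,-0.17,0.42,0.01]] + [[-0.00, -0.07, -0.03, 0.0],[-0.0, -0.07, -0.03, 0.0],[-0.0, -0.13, -0.05, 0.01],[0.00, 0.02, 0.01, -0.0]]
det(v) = 0.17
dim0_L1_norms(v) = [1.74, 0.52, 0.78, 3.57]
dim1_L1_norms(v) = [2.52, 1.75, 1.32, 1.02]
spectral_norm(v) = 2.11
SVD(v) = [[-0.84, -0.27, -0.13, -0.45],[0.44, -0.78, 0.21, -0.4],[0.28, 0.52, -0.16, -0.79],[0.16, -0.22, -0.96, 0.10]] @ diag([2.1145513001941287, 0.9545012102182792, 0.4932118309453801, 0.17561984043571177]) @ [[-0.20, -0.04, -0.05, -0.98], [-0.94, 0.12, -0.23, 0.2], [0.26, 0.36, -0.89, -0.02], [0.01, 0.92, 0.38, -0.06]]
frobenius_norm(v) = 2.38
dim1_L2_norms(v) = [1.8, 1.19, 0.78, 0.62]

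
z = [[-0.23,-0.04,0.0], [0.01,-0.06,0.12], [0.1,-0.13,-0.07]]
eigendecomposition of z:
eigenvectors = [[(0.9+0j), (-0.08-0.1j), -0.08+0.10j], [0.20+0.00j, (-0+0.67j), -0.00-0.67j], [-0.38+0.00j, -0.73+0.00j, -0.73-0.00j]]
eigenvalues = [(-0.24+0j), (-0.06+0.13j), (-0.06-0.13j)]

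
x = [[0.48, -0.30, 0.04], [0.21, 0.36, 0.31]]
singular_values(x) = [0.57, 0.52]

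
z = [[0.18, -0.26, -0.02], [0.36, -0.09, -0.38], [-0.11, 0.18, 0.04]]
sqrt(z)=[[0.47, -0.28, -0.21], [0.32, 0.31, -0.51], [-0.22, 0.19, 0.30]]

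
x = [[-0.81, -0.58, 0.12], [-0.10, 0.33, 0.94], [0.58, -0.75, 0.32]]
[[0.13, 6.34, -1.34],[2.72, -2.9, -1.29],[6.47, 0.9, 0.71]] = x@[[3.40, -4.31, 1.62], [-4.01, -5.26, -0.18], [4.66, -1.7, -1.14]]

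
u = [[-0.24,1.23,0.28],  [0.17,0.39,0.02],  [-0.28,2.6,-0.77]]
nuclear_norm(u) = 3.79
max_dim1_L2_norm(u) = 2.73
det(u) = 0.39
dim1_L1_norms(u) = [1.75, 0.58, 3.65]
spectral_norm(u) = 2.98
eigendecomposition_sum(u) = [[-0.19+0.27j,  0.16-0.73j,  0.12+0.19j],[(0.04-0.02j),  (-0.07+0.08j),  -0.00-0.03j],[-0.20-0.55j,  (0.92+0.96j),  -0.40-0.01j]] + [[(-0.19-0.27j), 0.16+0.73j, (0.12-0.19j)],[0.04+0.02j, (-0.07-0.08j), -0.00+0.03j],[(-0.2+0.55j), 0.92-0.96j, -0.40+0.01j]] + [[0.15+0.00j, (0.9+0j), 0.04-0.00j],[0.09+0.00j, 0.53+0.00j, 0.02-0.00j],[0.12+0.00j, (0.75+0j), (0.03-0j)]]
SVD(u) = [[0.39,0.91,-0.15], [0.12,0.11,0.99], [0.91,-0.41,-0.06]] @ diag([2.9781026156273565, 0.5843895323532353, 0.22581781433151696]) @ [[-0.11,  0.97,  -0.20], [-0.15,  0.18,  0.97], [0.98,  0.14,  0.12]]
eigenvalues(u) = [(-0.67+0.33j), (-0.67-0.33j), (0.71+0j)]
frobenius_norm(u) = 3.04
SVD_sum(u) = [[-0.13, 1.14, -0.23], [-0.04, 0.35, -0.07], [-0.3, 2.64, -0.54]] + [[-0.08,0.1,0.52], [-0.01,0.01,0.06], [0.03,-0.04,-0.23]] + [[-0.03, -0.0, -0.0], [0.22, 0.03, 0.03], [-0.01, -0.00, -0.0]]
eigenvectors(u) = [[(0.27+0.41j), 0.27-0.41j, (0.7+0j)],[-0.01-0.07j, -0.01+0.07j, 0.41+0.00j],[(-0.87+0j), (-0.87-0j), (0.58+0j)]]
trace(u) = -0.62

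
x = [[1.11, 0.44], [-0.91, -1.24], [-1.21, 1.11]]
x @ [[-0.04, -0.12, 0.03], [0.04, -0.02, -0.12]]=[[-0.03, -0.14, -0.02], [-0.01, 0.13, 0.12], [0.09, 0.12, -0.17]]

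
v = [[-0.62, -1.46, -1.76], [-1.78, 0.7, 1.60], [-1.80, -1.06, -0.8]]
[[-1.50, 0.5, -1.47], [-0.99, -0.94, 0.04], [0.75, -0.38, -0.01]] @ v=[[2.69, 4.10, 4.62], [2.22, 0.75, 0.21], [0.23, -1.35, -1.92]]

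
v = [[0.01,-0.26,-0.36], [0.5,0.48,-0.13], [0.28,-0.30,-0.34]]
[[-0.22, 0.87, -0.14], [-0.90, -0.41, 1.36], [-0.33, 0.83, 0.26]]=v @ [[-0.62,-0.19,1.66], [-0.89,-1.10,1.02], [1.24,-1.63,-0.31]]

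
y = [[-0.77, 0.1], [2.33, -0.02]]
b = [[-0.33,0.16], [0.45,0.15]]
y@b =[[0.30, -0.11],[-0.78, 0.37]]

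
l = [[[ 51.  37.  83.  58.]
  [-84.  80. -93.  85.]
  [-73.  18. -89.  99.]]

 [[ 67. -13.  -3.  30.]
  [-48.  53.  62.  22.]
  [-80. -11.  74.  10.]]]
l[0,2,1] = 18.0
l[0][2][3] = 99.0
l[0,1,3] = 85.0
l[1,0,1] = -13.0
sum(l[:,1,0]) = -132.0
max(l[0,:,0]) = 51.0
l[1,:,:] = [[67.0, -13.0, -3.0, 30.0], [-48.0, 53.0, 62.0, 22.0], [-80.0, -11.0, 74.0, 10.0]]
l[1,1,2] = 62.0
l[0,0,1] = 37.0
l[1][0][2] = -3.0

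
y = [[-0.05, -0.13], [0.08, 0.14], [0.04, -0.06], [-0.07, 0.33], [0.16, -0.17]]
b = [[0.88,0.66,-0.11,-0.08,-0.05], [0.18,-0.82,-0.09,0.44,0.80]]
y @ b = [[-0.07, 0.07, 0.02, -0.05, -0.10], [0.10, -0.06, -0.02, 0.06, 0.11], [0.02, 0.08, 0.0, -0.03, -0.05], [-0.0, -0.32, -0.02, 0.15, 0.27], [0.11, 0.25, -0.0, -0.09, -0.14]]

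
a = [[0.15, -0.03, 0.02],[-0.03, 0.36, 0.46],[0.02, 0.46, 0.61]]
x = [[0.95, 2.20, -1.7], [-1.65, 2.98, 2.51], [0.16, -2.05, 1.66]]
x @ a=[[0.04, -0.02, -0.01],[-0.29, 2.28, 2.87],[0.12, 0.02, 0.07]]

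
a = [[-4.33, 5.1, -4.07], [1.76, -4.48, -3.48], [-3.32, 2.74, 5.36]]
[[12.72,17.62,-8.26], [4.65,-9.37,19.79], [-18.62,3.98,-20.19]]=a@[[2.68, -0.33, 0.74],[2.36, 2.56, -2.58],[-3.02, -0.77, -1.99]]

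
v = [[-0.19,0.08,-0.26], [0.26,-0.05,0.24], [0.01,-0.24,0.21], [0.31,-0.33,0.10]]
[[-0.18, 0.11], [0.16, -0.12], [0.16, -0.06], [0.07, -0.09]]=v@ [[-0.06, -0.21], [-0.04, -0.00], [0.72, -0.26]]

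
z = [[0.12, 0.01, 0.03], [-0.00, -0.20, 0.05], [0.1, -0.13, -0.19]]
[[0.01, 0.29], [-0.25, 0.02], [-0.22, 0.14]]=z @ [[-0.08, 2.31],[1.31, 0.03],[0.23, 0.48]]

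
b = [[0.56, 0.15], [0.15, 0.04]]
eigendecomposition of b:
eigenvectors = [[0.97, -0.26], [0.26, 0.97]]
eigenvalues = [0.6, -0.0]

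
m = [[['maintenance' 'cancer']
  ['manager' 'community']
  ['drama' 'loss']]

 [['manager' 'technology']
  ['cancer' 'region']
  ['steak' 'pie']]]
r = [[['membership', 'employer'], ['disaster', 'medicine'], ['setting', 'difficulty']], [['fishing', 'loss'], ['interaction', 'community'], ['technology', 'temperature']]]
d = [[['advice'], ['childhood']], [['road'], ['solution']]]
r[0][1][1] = 'medicine'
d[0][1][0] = 'childhood'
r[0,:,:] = [['membership', 'employer'], ['disaster', 'medicine'], ['setting', 'difficulty']]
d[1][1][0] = 'solution'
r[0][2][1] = 'difficulty'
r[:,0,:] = [['membership', 'employer'], ['fishing', 'loss']]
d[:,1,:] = [['childhood'], ['solution']]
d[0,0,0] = 'advice'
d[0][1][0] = 'childhood'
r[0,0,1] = 'employer'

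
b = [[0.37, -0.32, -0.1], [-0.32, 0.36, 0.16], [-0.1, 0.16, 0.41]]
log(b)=[[-1.74, -1.38, -0.05], [-1.38, -1.90, 0.47], [-0.05, 0.47, -0.99]]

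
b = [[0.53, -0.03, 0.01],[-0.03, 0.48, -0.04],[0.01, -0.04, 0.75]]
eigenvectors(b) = [[-0.39, -0.92, 0.06], [-0.91, 0.38, -0.15], [-0.11, 0.12, 0.99]]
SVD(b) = [[0.06, 0.92, 0.39],[-0.15, -0.38, 0.91],[0.99, -0.12, 0.11]] @ diag([0.7567022540613867, 0.5410094826931503, 0.46228826324546324]) @ [[0.06, -0.15, 0.99], [0.92, -0.38, -0.12], [0.39, 0.91, 0.11]]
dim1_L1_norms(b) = [0.57, 0.55, 0.8]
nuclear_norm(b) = 1.76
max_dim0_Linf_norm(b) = 0.75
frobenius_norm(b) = 1.04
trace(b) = 1.76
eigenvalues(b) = [0.46, 0.54, 0.76]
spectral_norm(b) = 0.76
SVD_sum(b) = [[0.0, -0.01, 0.05], [-0.01, 0.02, -0.11], [0.05, -0.11, 0.74]] + [[0.46, -0.19, -0.06], [-0.19, 0.08, 0.02], [-0.06, 0.02, 0.01]] + [[0.07, 0.16, 0.02], [0.16, 0.39, 0.05], [0.02, 0.05, 0.01]]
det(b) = 0.19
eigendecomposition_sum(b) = [[0.07,0.16,0.02], [0.16,0.39,0.05], [0.02,0.05,0.01]] + [[0.46, -0.19, -0.06], [-0.19, 0.08, 0.02], [-0.06, 0.02, 0.01]] + [[0.00, -0.01, 0.05], [-0.01, 0.02, -0.11], [0.05, -0.11, 0.74]]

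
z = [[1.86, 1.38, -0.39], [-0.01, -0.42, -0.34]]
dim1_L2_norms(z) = [2.35, 0.54]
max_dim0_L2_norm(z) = 1.86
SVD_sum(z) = [[1.85, 1.41, -0.36], [-0.16, -0.12, 0.03]] + [[0.01, -0.03, -0.03], [0.15, -0.30, -0.37]]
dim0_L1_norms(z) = [1.87, 1.8, 0.73]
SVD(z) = [[-1.0, 0.09], [0.09, 1.0]] @ diag([2.357386916457964, 0.5009260685099252]) @ [[-0.79, -0.60, 0.15],[0.31, -0.59, -0.74]]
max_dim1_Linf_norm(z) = 1.86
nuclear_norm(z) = 2.86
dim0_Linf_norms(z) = [1.86, 1.38, 0.39]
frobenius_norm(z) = 2.41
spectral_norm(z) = 2.36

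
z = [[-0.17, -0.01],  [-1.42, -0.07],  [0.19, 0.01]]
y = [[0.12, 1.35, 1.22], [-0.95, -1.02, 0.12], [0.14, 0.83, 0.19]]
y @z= [[-1.71, -0.08], [1.63, 0.08], [-1.17, -0.06]]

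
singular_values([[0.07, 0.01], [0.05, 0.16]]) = [0.17, 0.06]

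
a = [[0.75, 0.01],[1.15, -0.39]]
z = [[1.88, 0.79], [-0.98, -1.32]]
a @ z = [[1.40,0.58],[2.54,1.42]]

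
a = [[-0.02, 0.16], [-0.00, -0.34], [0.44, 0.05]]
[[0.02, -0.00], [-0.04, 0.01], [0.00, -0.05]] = a @ [[-0.01, -0.10], [0.11, -0.02]]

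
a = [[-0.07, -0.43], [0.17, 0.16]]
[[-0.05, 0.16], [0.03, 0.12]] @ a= [[0.03, 0.05], [0.02, 0.01]]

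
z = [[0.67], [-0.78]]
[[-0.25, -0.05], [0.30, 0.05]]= z @ [[-0.38, -0.07]]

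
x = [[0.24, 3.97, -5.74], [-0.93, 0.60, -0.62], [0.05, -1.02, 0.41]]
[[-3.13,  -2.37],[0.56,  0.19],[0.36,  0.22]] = x@[[-0.99, -0.49],[-0.28, -0.12],[0.31, 0.31]]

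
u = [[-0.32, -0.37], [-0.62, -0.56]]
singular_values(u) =[0.97, 0.05]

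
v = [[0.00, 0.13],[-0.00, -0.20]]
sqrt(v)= [[0j, 0.00-0.29j], [(-0+0j), 0.45j]]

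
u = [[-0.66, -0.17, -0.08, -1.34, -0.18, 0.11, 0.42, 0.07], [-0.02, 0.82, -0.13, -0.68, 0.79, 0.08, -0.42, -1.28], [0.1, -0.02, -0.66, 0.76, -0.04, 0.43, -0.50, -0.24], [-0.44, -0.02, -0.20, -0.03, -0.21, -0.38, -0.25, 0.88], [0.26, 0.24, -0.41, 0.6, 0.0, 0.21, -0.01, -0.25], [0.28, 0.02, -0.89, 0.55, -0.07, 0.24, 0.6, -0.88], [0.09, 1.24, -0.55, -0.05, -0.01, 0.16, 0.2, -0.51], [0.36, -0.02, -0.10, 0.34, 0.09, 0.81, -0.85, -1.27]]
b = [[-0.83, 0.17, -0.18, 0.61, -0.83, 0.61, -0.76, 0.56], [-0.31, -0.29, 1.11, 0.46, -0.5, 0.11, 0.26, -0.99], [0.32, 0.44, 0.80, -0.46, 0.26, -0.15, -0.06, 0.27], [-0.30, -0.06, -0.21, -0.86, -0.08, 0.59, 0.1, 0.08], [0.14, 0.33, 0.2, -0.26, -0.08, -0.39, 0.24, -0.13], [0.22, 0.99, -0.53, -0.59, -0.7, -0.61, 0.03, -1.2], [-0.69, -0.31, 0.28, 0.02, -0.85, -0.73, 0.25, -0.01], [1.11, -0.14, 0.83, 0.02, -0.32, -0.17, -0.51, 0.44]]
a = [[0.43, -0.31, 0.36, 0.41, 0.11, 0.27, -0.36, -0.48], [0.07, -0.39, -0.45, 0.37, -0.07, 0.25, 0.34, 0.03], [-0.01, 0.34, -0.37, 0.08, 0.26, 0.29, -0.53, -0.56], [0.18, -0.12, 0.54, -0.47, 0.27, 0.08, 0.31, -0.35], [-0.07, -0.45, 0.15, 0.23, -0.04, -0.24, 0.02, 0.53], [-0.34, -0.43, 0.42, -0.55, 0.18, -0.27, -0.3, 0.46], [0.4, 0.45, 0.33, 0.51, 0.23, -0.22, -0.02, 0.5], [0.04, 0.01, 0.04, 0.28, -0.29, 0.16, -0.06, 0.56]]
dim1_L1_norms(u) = [3.03, 4.22, 2.75, 2.41, 1.98, 3.53, 2.81, 3.84]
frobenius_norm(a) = 2.64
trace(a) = -0.57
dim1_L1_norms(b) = [4.55, 4.03, 2.76, 2.28, 1.77, 4.87, 3.14, 3.54]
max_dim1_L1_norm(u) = 4.22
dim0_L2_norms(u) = [0.96, 1.52, 1.33, 1.9, 0.85, 1.06, 1.34, 2.28]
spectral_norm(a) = 1.50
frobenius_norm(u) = 4.17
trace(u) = -1.36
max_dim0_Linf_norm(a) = 0.56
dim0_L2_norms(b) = [1.66, 1.23, 1.74, 1.4, 1.53, 1.36, 1.02, 1.74]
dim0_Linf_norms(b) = [1.11, 0.99, 1.11, 0.86, 0.85, 0.73, 0.76, 1.2]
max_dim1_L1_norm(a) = 2.95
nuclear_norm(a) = 6.40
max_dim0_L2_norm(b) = 1.74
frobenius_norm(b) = 4.18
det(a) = 0.01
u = b @ a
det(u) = -0.01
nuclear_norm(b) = 10.57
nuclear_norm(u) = 9.31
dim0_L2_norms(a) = [0.71, 0.98, 1.03, 1.11, 0.57, 0.66, 0.85, 1.31]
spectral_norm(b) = 2.19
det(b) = -1.29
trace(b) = -1.18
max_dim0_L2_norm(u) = 2.28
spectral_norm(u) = 2.87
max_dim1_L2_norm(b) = 1.99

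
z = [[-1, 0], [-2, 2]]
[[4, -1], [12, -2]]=z @ [[-4, 1], [2, 0]]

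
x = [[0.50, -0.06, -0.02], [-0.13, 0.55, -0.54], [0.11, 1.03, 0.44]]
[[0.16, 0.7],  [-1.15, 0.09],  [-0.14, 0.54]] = x @ [[0.29, 1.45], [-0.73, 0.41], [1.32, -0.09]]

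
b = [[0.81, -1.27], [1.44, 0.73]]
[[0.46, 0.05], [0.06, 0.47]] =b@[[0.17, 0.26], [-0.25, 0.13]]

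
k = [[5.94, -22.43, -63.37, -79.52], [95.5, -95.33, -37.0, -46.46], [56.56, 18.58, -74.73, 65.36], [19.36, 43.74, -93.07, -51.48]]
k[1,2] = -37.0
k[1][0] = 95.5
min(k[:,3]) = -79.52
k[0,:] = [5.94, -22.43, -63.37, -79.52]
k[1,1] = -95.33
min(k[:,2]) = -93.07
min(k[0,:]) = -79.52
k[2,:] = [56.56, 18.58, -74.73, 65.36]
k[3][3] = -51.48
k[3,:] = [19.36, 43.74, -93.07, -51.48]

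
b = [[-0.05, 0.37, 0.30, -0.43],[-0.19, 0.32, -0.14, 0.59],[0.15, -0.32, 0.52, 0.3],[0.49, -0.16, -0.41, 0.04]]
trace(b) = 0.83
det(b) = 0.13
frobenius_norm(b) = 1.36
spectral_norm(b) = 0.83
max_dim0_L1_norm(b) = 1.37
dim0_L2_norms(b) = [0.55, 0.61, 0.74, 0.79]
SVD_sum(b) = [[-0.14, 0.16, 0.31, -0.47], [0.10, -0.11, -0.20, 0.31], [0.02, -0.02, -0.05, 0.07], [0.1, -0.11, -0.21, 0.31]] + [[-0.00, 0.00, 0.00, 0.0], [-0.20, 0.07, 0.26, 0.26], [-0.18, 0.06, 0.23, 0.23], [0.23, -0.08, -0.3, -0.3]] + [[-0.05, 0.08, -0.06, 0.00], [-0.17, 0.29, -0.22, 0.01], [0.24, -0.41, 0.32, -0.01], [0.04, -0.07, 0.05, -0.0]] + [[0.15, 0.12, 0.05, 0.03],  [0.08, 0.07, 0.03, 0.02],  [0.07, 0.05, 0.02, 0.01],  [0.12, 0.1, 0.04, 0.03]]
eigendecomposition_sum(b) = [[(-0.1+0.21j), (0.16-0.07j), (0.07-0.14j), -0.26-0.16j], [(-0.12-0.14j), (-0+0.14j), (0.08+0.1j), 0.20-0.14j], [(-0.01-0.12j), -0.06+0.07j, 0.08j, 0.16+0.01j], [0.23-0.01j, (-0.14-0.11j), -0.15+0.00j, -0.01+0.31j]] + [[-0.10-0.21j, 0.16+0.07j, (0.07+0.14j), (-0.26+0.16j)], [(-0.12+0.14j), (-0-0.14j), (0.08-0.1j), 0.20+0.14j], [-0.01+0.12j, -0.06-0.07j, -0.08j, 0.16-0.01j], [0.23+0.01j, (-0.14+0.11j), -0.15-0.00j, (-0.01-0.31j)]] + [[(0.13-0j), (0.1-0j), 0.09-0.00j, 0.10+0.00j], [(0.15-0j), 0.11-0.00j, (0.11-0j), (0.12+0j)], [0.06-0.00j, 0.04-0.00j, (0.04-0j), (0.05+0j)], [(0.05-0j), (0.04-0j), 0.04-0.00j, (0.05+0j)]] + [[0.02+0.00j, (-0.04+0j), 0.07+0.00j, (-0.01-0j)], [(-0.09-0j), (0.21-0j), -0.40-0.00j, (0.06+0j)], [(0.11+0j), -0.25+0.00j, (0.48+0j), -0.07-0.00j], [-0.03-0.00j, (0.07-0j), (-0.14-0j), 0.02+0.00j]]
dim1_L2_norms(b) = [0.64, 0.71, 0.7, 0.66]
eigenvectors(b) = [[(0.27-0.51j), (0.27+0.51j), (0.61+0j), (-0.11+0j)], [0.29+0.37j, 0.29-0.37j, (0.7+0j), 0.63+0.00j], [-0.00+0.31j, -0.00-0.31j, (0.27+0j), (-0.74+0j)], [-0.59+0.00j, (-0.59-0j), (0.26+0j), (0.22+0j)]]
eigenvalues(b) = [(-0.11+0.74j), (-0.11-0.74j), (0.32+0j), (0.72+0j)]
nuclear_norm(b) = 2.58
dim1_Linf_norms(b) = [0.43, 0.59, 0.52, 0.49]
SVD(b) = [[0.72, 0.01, -0.16, 0.67], [-0.48, 0.57, -0.56, 0.37], [-0.11, 0.5, 0.8, 0.3], [-0.49, -0.65, 0.13, 0.57]] @ diag([0.8306277493407626, 0.7433647218040065, 0.7149011380772179, 0.295943905458872]) @ [[-0.24, 0.27, 0.52, -0.78], [-0.47, 0.17, 0.61, 0.61], [0.42, -0.72, 0.55, -0.02], [0.74, 0.61, 0.25, 0.15]]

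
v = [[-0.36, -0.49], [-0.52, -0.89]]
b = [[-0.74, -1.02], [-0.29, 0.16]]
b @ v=[[0.80, 1.27], [0.02, -0.00]]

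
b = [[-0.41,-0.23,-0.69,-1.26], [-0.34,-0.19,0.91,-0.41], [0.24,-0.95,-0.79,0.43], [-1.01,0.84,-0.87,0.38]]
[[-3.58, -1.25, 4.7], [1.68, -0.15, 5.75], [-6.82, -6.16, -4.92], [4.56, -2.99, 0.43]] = b@[[-2.17, 4.95, -4.46], [4.99, 5.23, -0.10], [2.62, 1.66, 2.90], [1.20, -2.48, -3.85]]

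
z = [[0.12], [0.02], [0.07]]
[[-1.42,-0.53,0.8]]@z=[[-0.12]]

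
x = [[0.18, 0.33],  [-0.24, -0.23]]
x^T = [[0.18, -0.24],[0.33, -0.23]]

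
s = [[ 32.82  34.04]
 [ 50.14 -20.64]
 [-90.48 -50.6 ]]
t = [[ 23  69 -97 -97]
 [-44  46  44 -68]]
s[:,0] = [32.82, 50.14, -90.48]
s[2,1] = -50.6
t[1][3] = -68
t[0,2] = -97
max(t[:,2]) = 44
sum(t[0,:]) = -102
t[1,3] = -68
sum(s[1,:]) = 29.5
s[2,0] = -90.48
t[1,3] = -68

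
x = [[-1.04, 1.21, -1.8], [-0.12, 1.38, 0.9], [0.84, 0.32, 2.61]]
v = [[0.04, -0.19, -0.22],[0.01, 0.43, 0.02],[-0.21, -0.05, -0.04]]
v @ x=[[-0.20, -0.28, -0.82],[-0.05, 0.61, 0.42],[0.19, -0.34, 0.23]]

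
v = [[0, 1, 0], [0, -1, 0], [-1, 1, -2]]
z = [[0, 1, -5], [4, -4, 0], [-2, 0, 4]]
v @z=[[4, -4, 0], [-4, 4, 0], [8, -5, -3]]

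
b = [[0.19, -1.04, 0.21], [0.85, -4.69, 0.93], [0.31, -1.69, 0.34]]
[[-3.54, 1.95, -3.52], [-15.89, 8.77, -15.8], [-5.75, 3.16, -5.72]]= b@ [[0.83, -5.09, -4.13], [2.52, -1.86, 2.07], [-5.14, 4.7, -2.78]]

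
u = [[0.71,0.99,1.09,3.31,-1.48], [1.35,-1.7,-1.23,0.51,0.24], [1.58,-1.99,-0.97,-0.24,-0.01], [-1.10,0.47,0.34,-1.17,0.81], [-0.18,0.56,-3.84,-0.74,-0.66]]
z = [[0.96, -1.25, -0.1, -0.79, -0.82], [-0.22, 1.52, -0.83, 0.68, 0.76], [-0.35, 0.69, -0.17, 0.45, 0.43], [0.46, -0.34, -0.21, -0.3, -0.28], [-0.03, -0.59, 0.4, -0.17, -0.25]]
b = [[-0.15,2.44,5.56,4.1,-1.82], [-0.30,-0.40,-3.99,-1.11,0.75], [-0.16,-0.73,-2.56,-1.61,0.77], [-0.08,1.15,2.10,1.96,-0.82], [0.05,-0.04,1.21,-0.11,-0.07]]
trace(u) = -3.79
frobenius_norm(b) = 9.85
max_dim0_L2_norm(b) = 7.7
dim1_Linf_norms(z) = [1.25, 1.52, 0.69, 0.46, 0.59]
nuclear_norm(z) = 4.12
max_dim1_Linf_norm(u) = 3.84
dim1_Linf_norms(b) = [5.56, 3.99, 2.56, 2.1, 1.21]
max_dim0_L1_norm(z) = 4.39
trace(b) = -1.22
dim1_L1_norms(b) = [14.07, 6.55, 5.83, 6.11, 1.48]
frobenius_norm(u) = 7.03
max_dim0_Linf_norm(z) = 1.52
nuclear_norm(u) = 12.54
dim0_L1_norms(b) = [0.74, 4.76, 15.42, 8.89, 4.23]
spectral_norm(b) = 9.66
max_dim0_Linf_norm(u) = 3.84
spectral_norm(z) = 2.99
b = z @ u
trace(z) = 1.76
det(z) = 0.00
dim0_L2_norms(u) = [2.46, 2.89, 4.3, 3.63, 1.83]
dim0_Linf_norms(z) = [0.96, 1.52, 0.83, 0.79, 0.82]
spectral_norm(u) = 4.83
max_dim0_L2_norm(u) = 4.3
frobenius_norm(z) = 3.17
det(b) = -0.00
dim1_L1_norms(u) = [7.58, 5.03, 4.79, 3.89, 5.98]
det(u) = 0.18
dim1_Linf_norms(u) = [3.31, 1.7, 1.99, 1.17, 3.84]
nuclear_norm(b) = 11.82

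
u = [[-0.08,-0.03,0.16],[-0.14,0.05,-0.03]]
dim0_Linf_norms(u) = [0.14, 0.05, 0.16]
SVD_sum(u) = [[-0.12, -0.01, 0.13], [-0.05, -0.0, 0.05]] + [[0.04,-0.02,0.03], [-0.09,0.05,-0.08]]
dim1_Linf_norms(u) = [0.16, 0.14]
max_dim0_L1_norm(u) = 0.22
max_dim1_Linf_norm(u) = 0.16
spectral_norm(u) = 0.19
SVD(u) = [[-0.92, -0.38], [-0.38, 0.92]] @ diag([0.1868558041069973, 0.1448616873832673]) @ [[0.68, 0.05, -0.73],[-0.68, 0.40, -0.61]]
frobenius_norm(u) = 0.24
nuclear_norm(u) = 0.33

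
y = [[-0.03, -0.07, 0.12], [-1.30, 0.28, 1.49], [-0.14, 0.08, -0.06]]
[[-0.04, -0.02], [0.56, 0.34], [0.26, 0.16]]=y@ [[-1.71, -1.04], [-0.5, -0.31], [-1.02, -0.62]]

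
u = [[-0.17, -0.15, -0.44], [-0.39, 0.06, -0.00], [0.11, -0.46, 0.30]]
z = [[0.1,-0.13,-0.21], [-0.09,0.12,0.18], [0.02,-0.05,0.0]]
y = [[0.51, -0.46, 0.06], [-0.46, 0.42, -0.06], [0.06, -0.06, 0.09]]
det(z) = -0.00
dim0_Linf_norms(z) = [0.1, 0.13, 0.21]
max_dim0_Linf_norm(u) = 0.46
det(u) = -0.10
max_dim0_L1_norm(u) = 0.74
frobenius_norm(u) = 0.85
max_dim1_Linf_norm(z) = 0.21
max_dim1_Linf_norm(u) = 0.46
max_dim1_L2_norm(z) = 0.27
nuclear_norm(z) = 0.40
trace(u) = 0.19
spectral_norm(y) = 0.94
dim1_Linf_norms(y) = [0.51, 0.46, 0.09]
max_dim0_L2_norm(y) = 0.69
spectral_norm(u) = 0.63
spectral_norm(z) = 0.36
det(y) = 0.00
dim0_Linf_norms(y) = [0.51, 0.46, 0.09]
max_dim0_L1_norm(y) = 1.03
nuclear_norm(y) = 1.02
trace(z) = 0.22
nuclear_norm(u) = 1.42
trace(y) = 1.02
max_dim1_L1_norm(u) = 0.87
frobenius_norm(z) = 0.36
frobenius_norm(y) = 0.94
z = y @ u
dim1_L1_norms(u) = [0.76, 0.45, 0.87]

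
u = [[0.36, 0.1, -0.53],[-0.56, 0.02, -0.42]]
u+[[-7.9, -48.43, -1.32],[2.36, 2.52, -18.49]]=[[-7.54, -48.33, -1.85], [1.80, 2.54, -18.91]]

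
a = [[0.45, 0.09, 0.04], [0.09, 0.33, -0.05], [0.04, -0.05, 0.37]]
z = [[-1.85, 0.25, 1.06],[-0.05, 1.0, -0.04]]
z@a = [[-0.77, -0.14, 0.31], [0.07, 0.33, -0.07]]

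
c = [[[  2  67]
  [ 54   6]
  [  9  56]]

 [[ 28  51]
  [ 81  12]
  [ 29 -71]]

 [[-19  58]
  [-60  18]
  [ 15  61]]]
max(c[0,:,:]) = 67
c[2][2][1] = 61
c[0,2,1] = 56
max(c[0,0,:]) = 67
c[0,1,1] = 6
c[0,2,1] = 56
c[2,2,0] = 15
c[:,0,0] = [2, 28, -19]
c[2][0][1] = 58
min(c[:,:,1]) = -71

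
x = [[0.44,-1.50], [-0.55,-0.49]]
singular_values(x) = [1.6, 0.65]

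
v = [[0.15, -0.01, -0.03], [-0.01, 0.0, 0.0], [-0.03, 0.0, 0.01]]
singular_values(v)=[0.16, 0.0, 0.0]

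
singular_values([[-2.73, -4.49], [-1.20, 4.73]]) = [6.62, 2.77]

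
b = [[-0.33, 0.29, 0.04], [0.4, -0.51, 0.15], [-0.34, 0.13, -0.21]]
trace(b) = -1.05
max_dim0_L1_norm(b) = 1.07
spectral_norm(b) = 0.87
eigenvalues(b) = [(-0.81+0j), (-0.12+0.13j), (-0.12-0.13j)]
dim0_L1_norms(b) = [1.07, 0.93, 0.4]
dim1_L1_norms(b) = [0.66, 1.06, 0.68]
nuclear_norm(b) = 1.21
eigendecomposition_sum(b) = [[(-0.27+0j), (0.28-0j), -0.05+0.00j], [0.48-0.00j, (-0.5+0j), 0.09-0.00j], [(-0.25+0j), (0.26-0j), (-0.05+0j)]] + [[-0.03+0.05j, 0.01+0.05j, (0.05+0.04j)], [-0.04+0.03j, (-0.01+0.04j), 0.03+0.04j], [-0.04-0.08j, -0.07-0.02j, (-0.08+0.04j)]] + [[(-0.03-0.05j),0.01-0.05j,(0.05-0.04j)], [-0.04-0.03j,(-0.01-0.04j),0.03-0.04j], [-0.04+0.08j,(-0.07+0.02j),(-0.08-0.04j)]]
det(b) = -0.02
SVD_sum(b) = [[-0.30, 0.28, -0.09], [0.46, -0.45, 0.14], [-0.26, 0.25, -0.08]] + [[0.03,0.05,0.07], [-0.02,-0.03,-0.04], [-0.06,-0.11,-0.15]] + [[-0.06, -0.05, 0.06], [-0.05, -0.04, 0.05], [-0.02, -0.01, 0.02]]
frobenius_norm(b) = 0.90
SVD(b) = [[-0.49, 0.42, -0.77], [0.76, -0.23, -0.61], [-0.43, -0.88, -0.21]] @ diag([0.8657537278225341, 0.21909097137181419, 0.12755245597298526]) @ [[0.71, -0.68, 0.21], [0.31, 0.57, 0.76], [0.64, 0.47, -0.61]]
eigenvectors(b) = [[0.44+0.00j,(-0.24-0.44j),-0.24+0.44j],[(-0.79+0j),-0.09-0.42j,(-0.09+0.42j)],[(0.42+0j),(0.75+0j),0.75-0.00j]]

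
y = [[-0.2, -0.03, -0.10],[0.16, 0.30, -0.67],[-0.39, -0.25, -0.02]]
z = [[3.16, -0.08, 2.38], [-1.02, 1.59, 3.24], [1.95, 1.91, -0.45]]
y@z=[[-0.8,-0.22,-0.53], [-1.11,-0.82,1.65], [-1.02,-0.40,-1.73]]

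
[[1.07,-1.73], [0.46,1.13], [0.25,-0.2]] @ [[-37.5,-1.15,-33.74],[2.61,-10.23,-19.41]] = [[-44.64, 16.47, -2.52],  [-14.3, -12.09, -37.45],  [-9.9, 1.76, -4.55]]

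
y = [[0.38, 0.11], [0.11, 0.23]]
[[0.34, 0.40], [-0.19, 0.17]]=y @ [[1.31, 0.97], [-1.46, 0.28]]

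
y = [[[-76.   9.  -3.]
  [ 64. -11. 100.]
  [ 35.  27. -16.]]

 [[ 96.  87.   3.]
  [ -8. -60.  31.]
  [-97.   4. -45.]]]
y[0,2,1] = 27.0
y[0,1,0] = 64.0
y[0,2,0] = 35.0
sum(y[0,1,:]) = 153.0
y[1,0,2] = 3.0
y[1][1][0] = -8.0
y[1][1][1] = -60.0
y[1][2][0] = -97.0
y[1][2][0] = -97.0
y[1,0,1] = 87.0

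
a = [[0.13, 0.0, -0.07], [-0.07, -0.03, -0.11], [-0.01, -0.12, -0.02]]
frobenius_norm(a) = 0.23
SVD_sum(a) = [[0.06,0.04,0.03], [-0.08,-0.06,-0.04], [-0.06,-0.04,-0.03]] + [[0.07, -0.05, -0.09], [0.03, -0.02, -0.04], [0.03, -0.02, -0.04]] + [[-0.00, 0.01, -0.00], [-0.02, 0.05, -0.04], [0.02, -0.06, 0.05]]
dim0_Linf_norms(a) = [0.13, 0.12, 0.11]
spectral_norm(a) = 0.15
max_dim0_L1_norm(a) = 0.21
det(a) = -0.00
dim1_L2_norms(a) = [0.15, 0.13, 0.12]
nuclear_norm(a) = 0.40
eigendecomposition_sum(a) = [[(-0.01+0j),-0.02-0.00j,(-0.02+0j)], [-0.02+0.00j,-0.07-0.00j,(-0.07+0j)], [-0.02+0.00j,-0.07-0.00j,(-0.07+0j)]] + [[0.07-0.02j, (0.01-0.05j), (-0.03+0.06j)], [(-0.02+0.05j), (0.02+0.03j), -0.02-0.04j], [(0.01-0.04j), -0.02-0.02j, (0.03+0.03j)]] + [[0.07+0.02j,0.01+0.05j,(-0.03-0.06j)], [-0.02-0.05j,(0.02-0.03j),-0.02+0.04j], [(0.01+0.04j),(-0.02+0.02j),(0.03-0.03j)]]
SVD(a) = [[-0.5, 0.86, 0.08], [0.7, 0.35, 0.63], [0.51, 0.37, -0.78]] @ diag([0.1538318379058326, 0.14588134825110285, 0.09825679558663651]) @ [[-0.77,-0.54,-0.34], [0.58,-0.37,-0.73], [-0.26,0.76,-0.60]]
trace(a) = 0.08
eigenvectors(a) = [[0.17+0.00j, (-0.73+0j), (-0.73-0j)], [(0.72+0j), 0.36-0.40j, 0.36+0.40j], [(0.68+0j), (-0.16+0.4j), -0.16-0.40j]]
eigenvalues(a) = [(-0.15+0j), (0.12+0.04j), (0.12-0.04j)]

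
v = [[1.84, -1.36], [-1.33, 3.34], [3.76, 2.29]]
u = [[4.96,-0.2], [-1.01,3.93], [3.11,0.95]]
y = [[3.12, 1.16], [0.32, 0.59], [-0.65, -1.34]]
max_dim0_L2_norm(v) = 4.39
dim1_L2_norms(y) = [3.33, 0.67, 1.49]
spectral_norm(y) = 3.56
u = v + y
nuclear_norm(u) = 9.98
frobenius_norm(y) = 3.71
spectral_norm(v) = 4.53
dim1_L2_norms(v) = [2.29, 3.6, 4.4]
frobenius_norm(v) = 6.13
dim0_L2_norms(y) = [3.2, 1.87]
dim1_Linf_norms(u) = [4.96, 3.93, 3.11]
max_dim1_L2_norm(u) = 4.96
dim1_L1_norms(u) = [5.16, 4.94, 4.06]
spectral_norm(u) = 5.96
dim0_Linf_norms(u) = [4.96, 3.93]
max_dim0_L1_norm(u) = 9.08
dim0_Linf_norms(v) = [3.76, 3.34]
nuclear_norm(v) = 8.66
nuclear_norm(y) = 4.61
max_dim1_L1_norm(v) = 6.05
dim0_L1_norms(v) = [6.93, 6.99]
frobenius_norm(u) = 7.19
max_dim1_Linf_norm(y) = 3.12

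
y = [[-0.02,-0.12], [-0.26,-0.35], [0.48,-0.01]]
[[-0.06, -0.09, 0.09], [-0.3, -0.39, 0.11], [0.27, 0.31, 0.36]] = y @ [[0.58, 0.66, 0.74], [0.44, 0.63, -0.85]]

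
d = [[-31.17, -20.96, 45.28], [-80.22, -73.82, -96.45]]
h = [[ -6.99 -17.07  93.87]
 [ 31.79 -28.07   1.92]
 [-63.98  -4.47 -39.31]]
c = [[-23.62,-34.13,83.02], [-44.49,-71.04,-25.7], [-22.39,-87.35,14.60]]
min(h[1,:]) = -28.07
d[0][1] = -20.96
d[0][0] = -31.17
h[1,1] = -28.07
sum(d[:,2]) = -51.17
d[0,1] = -20.96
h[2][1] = -4.47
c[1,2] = -25.7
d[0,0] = -31.17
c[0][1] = -34.13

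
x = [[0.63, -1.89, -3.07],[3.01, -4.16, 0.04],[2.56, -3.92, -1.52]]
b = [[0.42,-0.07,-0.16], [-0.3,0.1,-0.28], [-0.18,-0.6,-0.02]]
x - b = [[0.21, -1.82, -2.91], [3.31, -4.26, 0.32], [2.74, -3.32, -1.50]]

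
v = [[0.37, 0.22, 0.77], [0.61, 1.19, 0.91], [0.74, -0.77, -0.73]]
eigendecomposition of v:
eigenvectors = [[(-0.47+0j), (0.06+0.26j), 0.06-0.26j], [(-0.23+0j), (0.88+0j), 0.88-0.00j], [(0.85+0j), (-0.34+0.2j), (-0.34-0.2j)]]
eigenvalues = [(-0.93+0j), (0.88+0.39j), (0.88-0.39j)]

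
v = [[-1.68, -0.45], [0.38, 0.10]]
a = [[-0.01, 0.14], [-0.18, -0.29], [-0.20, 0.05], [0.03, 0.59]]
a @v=[[0.07, 0.02], [0.19, 0.05], [0.36, 0.10], [0.17, 0.05]]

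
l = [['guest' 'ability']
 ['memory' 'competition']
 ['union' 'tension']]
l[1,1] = 'competition'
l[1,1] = 'competition'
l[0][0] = 'guest'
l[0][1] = 'ability'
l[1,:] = ['memory', 'competition']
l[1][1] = 'competition'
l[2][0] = 'union'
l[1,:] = ['memory', 'competition']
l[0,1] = 'ability'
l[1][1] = 'competition'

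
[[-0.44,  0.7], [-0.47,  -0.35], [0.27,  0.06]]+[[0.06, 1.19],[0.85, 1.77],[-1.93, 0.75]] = [[-0.38, 1.89], [0.38, 1.42], [-1.66, 0.81]]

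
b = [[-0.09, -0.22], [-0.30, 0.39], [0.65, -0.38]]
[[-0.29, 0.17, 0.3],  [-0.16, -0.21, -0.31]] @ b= [[0.17,0.02], [-0.12,0.07]]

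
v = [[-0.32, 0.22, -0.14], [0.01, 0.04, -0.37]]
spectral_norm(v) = 0.46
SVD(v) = [[-0.80, -0.61], [-0.61, 0.8]] @ diag([0.4626677866906537, 0.30812094891255243]) @ [[0.54, -0.43, 0.72], [0.65, -0.33, -0.68]]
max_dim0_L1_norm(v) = 0.51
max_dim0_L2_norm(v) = 0.4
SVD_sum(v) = [[-0.2, 0.16, -0.27], [-0.15, 0.12, -0.20]] + [[-0.12, 0.06, 0.13], [0.16, -0.08, -0.17]]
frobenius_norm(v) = 0.56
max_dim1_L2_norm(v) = 0.41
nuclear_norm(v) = 0.77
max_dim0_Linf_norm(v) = 0.37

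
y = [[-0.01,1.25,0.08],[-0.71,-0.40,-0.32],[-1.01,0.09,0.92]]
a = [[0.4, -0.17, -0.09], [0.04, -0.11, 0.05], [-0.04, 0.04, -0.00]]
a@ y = [[0.21, 0.56, 0.0], [0.03, 0.1, 0.08], [-0.03, -0.07, -0.02]]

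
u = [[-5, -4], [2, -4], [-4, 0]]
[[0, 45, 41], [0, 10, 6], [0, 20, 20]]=u@[[0, -5, -5], [0, -5, -4]]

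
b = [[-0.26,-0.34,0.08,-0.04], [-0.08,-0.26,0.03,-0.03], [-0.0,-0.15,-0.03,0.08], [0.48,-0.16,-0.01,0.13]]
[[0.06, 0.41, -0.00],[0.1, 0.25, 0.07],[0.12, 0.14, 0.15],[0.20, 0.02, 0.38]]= b@[[0.22,-0.35,0.44], [-0.58,-0.85,-0.53], [-1.04,0.6,-0.52], [-0.04,0.43,0.64]]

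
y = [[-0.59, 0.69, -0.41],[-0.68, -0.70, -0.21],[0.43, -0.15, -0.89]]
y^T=[[-0.59,-0.68,0.43], [0.69,-0.70,-0.15], [-0.41,-0.21,-0.89]]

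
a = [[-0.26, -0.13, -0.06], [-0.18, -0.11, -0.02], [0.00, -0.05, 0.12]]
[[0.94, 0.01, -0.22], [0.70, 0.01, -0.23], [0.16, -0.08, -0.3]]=a@ [[-2.76, 0.92, 0.34], [-1.95, -1.38, 1.82], [0.53, -1.23, -1.71]]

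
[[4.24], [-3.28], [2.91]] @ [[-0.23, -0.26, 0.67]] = [[-0.98, -1.10, 2.84], [0.75, 0.85, -2.20], [-0.67, -0.76, 1.95]]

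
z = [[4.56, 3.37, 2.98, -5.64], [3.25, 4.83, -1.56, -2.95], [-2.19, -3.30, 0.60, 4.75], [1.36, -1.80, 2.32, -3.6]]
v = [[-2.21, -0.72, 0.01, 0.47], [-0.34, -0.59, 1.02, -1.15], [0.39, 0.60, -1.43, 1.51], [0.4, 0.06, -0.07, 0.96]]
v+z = [[2.35, 2.65, 2.99, -5.17],[2.91, 4.24, -0.54, -4.10],[-1.80, -2.70, -0.83, 6.26],[1.76, -1.74, 2.25, -2.64]]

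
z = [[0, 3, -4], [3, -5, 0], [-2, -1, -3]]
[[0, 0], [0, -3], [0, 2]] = z @ [[0, -1], [0, 0], [0, 0]]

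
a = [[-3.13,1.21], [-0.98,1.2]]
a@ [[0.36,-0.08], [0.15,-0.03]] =[[-0.95,0.21], [-0.17,0.04]]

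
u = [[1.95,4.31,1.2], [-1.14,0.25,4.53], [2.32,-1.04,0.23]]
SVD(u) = [[-0.78, -0.63, 0.05],[-0.63, 0.77, -0.13],[0.04, -0.13, -0.99]] @ diag([5.22398668515473, 4.321519347411544, 2.500586659820808]) @ [[-0.13,-0.68,-0.72], [-0.56,-0.55,0.62], [-0.82,0.48,-0.31]]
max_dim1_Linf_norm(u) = 4.53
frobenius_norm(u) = 7.23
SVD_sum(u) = [[0.53, 2.75, 2.93], [0.43, 2.23, 2.38], [-0.03, -0.16, -0.17]] + [[1.52, 1.5, -1.69], [-1.84, -1.82, 2.05], [0.32, 0.32, -0.36]] + [[-0.1, 0.06, -0.04], [0.27, -0.16, 0.1], [2.03, -1.2, 0.76]]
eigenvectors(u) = [[(0.85+0j), 0.26+0.52j, 0.26-0.52j], [0.28+0.00j, (-0.67+0j), -0.67-0.00j], [0.45+0.00j, (0.22-0.41j), (0.22+0.41j)]]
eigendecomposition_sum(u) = [[(2.07-0j), (1.65-0j), (2.64+0j)], [0.68-0.00j, (0.54-0j), 0.87+0.00j], [1.09-0.00j, 0.86-0.00j, (1.38+0j)]] + [[(-0.06+0.91j), (1.33-0.51j), -0.72-1.42j], [-0.91-0.52j, (-0.15+1.63j), (1.83-0.03j)], [(0.62-0.39j), (-0.95-0.62j), -0.58+1.13j]] + [[(-0.06-0.91j), 1.33+0.51j, -0.72+1.42j], [-0.91+0.52j, (-0.15-1.63j), 1.83+0.03j], [(0.62+0.39j), -0.95+0.62j, -0.58-1.13j]]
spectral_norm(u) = 5.22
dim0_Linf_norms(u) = [2.32, 4.31, 4.53]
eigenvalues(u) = [(4+0j), (-0.78+3.67j), (-0.78-3.67j)]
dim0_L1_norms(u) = [5.41, 5.6, 5.96]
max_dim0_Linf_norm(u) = 4.53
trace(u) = 2.43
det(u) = 56.45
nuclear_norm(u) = 12.05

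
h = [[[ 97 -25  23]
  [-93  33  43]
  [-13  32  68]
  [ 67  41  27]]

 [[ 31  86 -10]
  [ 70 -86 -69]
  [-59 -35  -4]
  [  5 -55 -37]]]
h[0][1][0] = -93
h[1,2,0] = -59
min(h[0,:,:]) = -93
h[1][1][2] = -69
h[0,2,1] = 32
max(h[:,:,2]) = 68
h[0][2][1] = 32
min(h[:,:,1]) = -86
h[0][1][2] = 43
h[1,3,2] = -37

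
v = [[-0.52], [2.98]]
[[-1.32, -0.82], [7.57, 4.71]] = v @ [[2.54, 1.58]]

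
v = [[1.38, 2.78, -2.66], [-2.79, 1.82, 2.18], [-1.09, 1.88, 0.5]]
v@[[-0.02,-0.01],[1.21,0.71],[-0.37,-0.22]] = [[4.32, 2.55], [1.45, 0.84], [2.11, 1.24]]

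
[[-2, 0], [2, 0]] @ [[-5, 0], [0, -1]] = [[10, 0], [-10, 0]]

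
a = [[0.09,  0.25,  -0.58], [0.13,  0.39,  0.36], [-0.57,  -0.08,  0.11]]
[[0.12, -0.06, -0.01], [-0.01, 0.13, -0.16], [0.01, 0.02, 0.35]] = a @ [[-0.06, -0.03, -0.62], [0.14, 0.18, -0.08], [-0.15, 0.18, -0.12]]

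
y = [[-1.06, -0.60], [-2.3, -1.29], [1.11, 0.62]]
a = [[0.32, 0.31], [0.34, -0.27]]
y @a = [[-0.54, -0.17], [-1.17, -0.36], [0.57, 0.18]]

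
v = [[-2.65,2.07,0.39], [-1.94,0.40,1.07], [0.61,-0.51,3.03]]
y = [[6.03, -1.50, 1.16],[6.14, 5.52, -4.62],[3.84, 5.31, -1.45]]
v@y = [[-1.77, 17.47, -13.20], [-5.13, 10.8, -5.65], [12.18, 12.36, -1.33]]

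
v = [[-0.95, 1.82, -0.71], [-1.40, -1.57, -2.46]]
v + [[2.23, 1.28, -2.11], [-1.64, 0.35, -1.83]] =[[1.28,3.10,-2.82], [-3.04,-1.22,-4.29]]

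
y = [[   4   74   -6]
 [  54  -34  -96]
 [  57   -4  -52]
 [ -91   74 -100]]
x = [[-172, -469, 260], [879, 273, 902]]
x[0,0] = -172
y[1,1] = -34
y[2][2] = -52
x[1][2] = 902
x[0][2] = 260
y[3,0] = -91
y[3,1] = 74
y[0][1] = 74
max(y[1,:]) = 54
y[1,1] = -34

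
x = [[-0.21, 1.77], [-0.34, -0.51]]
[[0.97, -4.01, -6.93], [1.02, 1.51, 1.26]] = x @ [[-3.25,-0.90,1.83],[0.16,-2.37,-3.7]]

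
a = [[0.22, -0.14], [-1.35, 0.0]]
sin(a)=[[0.20, -0.13], [-1.30, -0.01]]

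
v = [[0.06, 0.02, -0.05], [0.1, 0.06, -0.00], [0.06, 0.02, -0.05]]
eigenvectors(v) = [[0.25, 0.50, 0.52], [0.94, -0.83, -0.68], [0.25, 0.26, 0.52]]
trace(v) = 0.07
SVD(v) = [[-0.49,  0.51,  -0.71], [-0.72,  -0.7,  0.0], [-0.49,  0.51,  0.71]] @ diag([0.15325389426637676, 0.05579645053397406, 3.0992530575913543e-18]) @ [[-0.85, -0.41, 0.32], [-0.16, -0.39, -0.91], [0.50, -0.83, 0.26]]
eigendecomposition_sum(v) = [[0.03, 0.02, -0.01], [0.13, 0.06, -0.05], [0.03, 0.02, -0.01]] + [[0.0,-0.0,-0.00], [-0.0,0.0,0.00], [0.00,-0.00,-0.0]] + [[0.03, 0.00, -0.04], [-0.03, -0.0, 0.05], [0.03, 0.00, -0.04]]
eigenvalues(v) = [0.09, 0.0, -0.02]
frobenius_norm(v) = 0.16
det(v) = 0.00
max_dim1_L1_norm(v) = 0.16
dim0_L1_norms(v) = [0.22, 0.1, 0.1]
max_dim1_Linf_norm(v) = 0.1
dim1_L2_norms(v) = [0.08, 0.12, 0.08]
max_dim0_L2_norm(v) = 0.13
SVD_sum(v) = [[0.06, 0.03, -0.02], [0.09, 0.05, -0.04], [0.06, 0.03, -0.02]] + [[-0.00, -0.01, -0.03],[0.01, 0.01, 0.04],[-0.0, -0.01, -0.03]] + [[-0.00, 0.0, -0.0],[0.00, -0.0, 0.0],[0.00, -0.00, 0.0]]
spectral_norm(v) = 0.15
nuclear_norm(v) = 0.21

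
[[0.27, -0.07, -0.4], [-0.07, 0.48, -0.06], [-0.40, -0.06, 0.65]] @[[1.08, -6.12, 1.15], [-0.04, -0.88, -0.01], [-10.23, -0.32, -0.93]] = [[4.39,-1.46,0.68], [0.52,0.03,-0.03], [-7.08,2.29,-1.06]]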